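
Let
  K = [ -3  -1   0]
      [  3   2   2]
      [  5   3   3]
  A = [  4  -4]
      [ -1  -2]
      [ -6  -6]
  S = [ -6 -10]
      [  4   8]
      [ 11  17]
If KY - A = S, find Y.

Y = [[1, 4], [-1, 2], [1, -5]]

KY = S + A = [[-2, -14], [3, 6], [5, 11]].
Left-multiplying both sides by K⁻¹ gives Y = K⁻¹(S + A).
det K = -1, so K⁻¹ = [[0, -3, 2], [-1, 9, -6], [1, -4, 3]].
Y = K⁻¹(S + A) = [[1, 4], [-1, 2], [1, -5]].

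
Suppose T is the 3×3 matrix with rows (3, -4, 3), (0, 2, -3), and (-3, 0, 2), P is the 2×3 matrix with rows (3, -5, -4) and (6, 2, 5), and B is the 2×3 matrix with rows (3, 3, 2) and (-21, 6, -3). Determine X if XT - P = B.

XT = B + P = [[6, -2, -2], [-15, 8, 2]].
Right-multiplying both sides by T⁻¹ gives X = (B + P)T⁻¹.
det T = -6, so T⁻¹ = [[-2/3, -4/3, -1], [-3/2, -5/2, -3/2], [-1, -2, -1]].
X = (B + P)T⁻¹ = [[1, 1, -1], [-4, -4, 1]].

X = [[1, 1, -1], [-4, -4, 1]]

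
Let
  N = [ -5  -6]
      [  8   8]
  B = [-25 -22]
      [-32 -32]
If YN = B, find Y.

Right-multiplying both sides by N⁻¹ gives Y = BN⁻¹.
det N = 8, so N⁻¹ = [[1, 3/4], [-1, -5/8]].
Y = BN⁻¹ = [[-25, -22], [-32, -32]] · [[1, 3/4], [-1, -5/8]] = [[-3, -5], [0, -4]].

Y = [[-3, -5], [0, -4]]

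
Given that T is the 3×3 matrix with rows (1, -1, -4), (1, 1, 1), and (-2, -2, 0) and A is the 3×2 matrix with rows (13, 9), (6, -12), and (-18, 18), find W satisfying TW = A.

W = [[5, -6], [4, -3], [-3, -3]]

Since T multiplies W on the left, W = T⁻¹A.
det T = 4, so T⁻¹ = [[1/2, 2, 3/4], [-1/2, -2, -5/4], [0, 1, 1/2]].
W = T⁻¹A = [[1/2, 2, 3/4], [-1/2, -2, -5/4], [0, 1, 1/2]] · [[13, 9], [6, -12], [-18, 18]] = [[5, -6], [4, -3], [-3, -3]].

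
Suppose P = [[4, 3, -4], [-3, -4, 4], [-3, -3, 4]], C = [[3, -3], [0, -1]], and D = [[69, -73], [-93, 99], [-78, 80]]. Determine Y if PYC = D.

Isolating Y: multiply by P⁻¹ from the left and C⁻¹ from the right, so Y = P⁻¹DC⁻¹.
P has determinant -4; P⁻¹ = [[1, 0, 1], [0, -1, 1], [3/4, -3/4, 7/4]].
det C = -3, so C⁻¹ = [[1/3, -1], [0, -1]].
P⁻¹D = [[-9, 7], [15, -19], [-15, 11]].
Y = (P⁻¹D)C⁻¹ = [[-3, 2], [5, 4], [-5, 4]].

Y = [[-3, 2], [5, 4], [-5, 4]]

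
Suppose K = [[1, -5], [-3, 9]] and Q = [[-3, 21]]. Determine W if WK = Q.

W = [[-6, -1]]

Right-multiplying both sides by K⁻¹ gives W = QK⁻¹.
det K = -6; the adjugate gives K⁻¹ = [[-3/2, -5/6], [-1/2, -1/6]].
W = QK⁻¹ = [[-3, 21]] · [[-3/2, -5/6], [-1/2, -1/6]] = [[-6, -1]].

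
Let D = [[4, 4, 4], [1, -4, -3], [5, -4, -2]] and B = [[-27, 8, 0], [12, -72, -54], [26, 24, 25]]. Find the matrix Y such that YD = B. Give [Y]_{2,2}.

6

D is on the right of Y, so right-multiply by D⁻¹: Y = BD⁻¹.
det D = -4, so D⁻¹ = [[1, 2, -1], [13/4, 7, -4], [-4, -9, 5]].
Y = BD⁻¹ = [[-27, 8, 0], [12, -72, -54], [26, 24, 25]] · [[1, 2, -1], [13/4, 7, -4], [-4, -9, 5]] = [[-1, 2, -5], [-6, 6, 6], [4, -5, 3]].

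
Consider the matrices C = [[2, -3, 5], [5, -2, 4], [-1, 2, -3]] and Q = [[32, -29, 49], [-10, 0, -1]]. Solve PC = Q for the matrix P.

C is on the right of P, so right-multiply by C⁻¹: P = QC⁻¹.
det C = 3; the adjugate gives C⁻¹ = [[-2/3, 1/3, -2/3], [11/3, -1/3, 17/3], [8/3, -1/3, 11/3]].
P = QC⁻¹ = [[32, -29, 49], [-10, 0, -1]] · [[-2/3, 1/3, -2/3], [11/3, -1/3, 17/3], [8/3, -1/3, 11/3]] = [[3, 4, -6], [4, -3, 3]].

P = [[3, 4, -6], [4, -3, 3]]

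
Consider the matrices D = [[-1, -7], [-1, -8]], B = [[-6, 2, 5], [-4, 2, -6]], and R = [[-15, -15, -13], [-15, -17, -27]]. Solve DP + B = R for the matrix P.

DP = R − B = [[-9, -17, -18], [-11, -19, -21]].
Since D multiplies P on the left, P = D⁻¹(R − B).
det D = 1, so D⁻¹ = [[-8, 7], [1, -1]].
P = D⁻¹(R − B) = [[-5, 3, -3], [2, 2, 3]].

P = [[-5, 3, -3], [2, 2, 3]]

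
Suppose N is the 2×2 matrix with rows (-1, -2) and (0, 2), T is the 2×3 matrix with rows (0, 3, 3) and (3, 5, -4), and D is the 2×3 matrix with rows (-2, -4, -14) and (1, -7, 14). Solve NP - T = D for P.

P = [[-2, 3, 1], [2, -1, 5]]

NP = D + T = [[-2, -1, -11], [4, -2, 10]].
N is on the left of P, so left-multiply by N⁻¹: P = N⁻¹(D + T).
det N = -2; the adjugate gives N⁻¹ = [[-1, -1], [0, 1/2]].
P = N⁻¹(D + T) = [[-2, 3, 1], [2, -1, 5]].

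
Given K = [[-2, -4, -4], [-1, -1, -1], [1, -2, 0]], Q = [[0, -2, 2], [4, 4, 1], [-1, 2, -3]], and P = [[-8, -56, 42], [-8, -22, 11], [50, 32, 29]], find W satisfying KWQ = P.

Left-multiply by K⁻¹ and right-multiply by Q⁻¹: W = K⁻¹PQ⁻¹.
det K = -4, so K⁻¹ = [[1/2, -2, 0], [1/4, -1, -1/2], [-3/4, 2, 1/2]].
det Q = 2, so Q⁻¹ = [[-7, -1, -5], [11/2, 1, 4], [6, 1, 4]].
K⁻¹P = [[12, 16, -1], [-19, -8, -15], [15, 14, 5]].
W = (K⁻¹P)Q⁻¹ = [[-2, 3, 0], [-1, -4, 3], [2, 4, 1]].

W = [[-2, 3, 0], [-1, -4, 3], [2, 4, 1]]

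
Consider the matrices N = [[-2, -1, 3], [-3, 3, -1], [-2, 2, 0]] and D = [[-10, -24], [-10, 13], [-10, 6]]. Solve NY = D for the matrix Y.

N is on the left of Y, so left-multiply by N⁻¹: Y = N⁻¹D.
det N = -6, so N⁻¹ = [[-1/3, -1, 4/3], [-1/3, -1, 11/6], [0, -1, 3/2]].
Y = N⁻¹D = [[-1/3, -1, 4/3], [-1/3, -1, 11/6], [0, -1, 3/2]] · [[-10, -24], [-10, 13], [-10, 6]] = [[0, 3], [-5, 6], [-5, -4]].

Y = [[0, 3], [-5, 6], [-5, -4]]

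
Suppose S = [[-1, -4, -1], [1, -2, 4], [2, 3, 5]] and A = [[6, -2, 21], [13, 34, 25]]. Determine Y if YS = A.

Since S sits to the right of Y, Y = AS⁻¹.
det S = 3; the adjugate gives S⁻¹ = [[-22/3, 17/3, -6], [1, -1, 1], [7/3, -5/3, 2]].
Y = AS⁻¹ = [[6, -2, 21], [13, 34, 25]] · [[-22/3, 17/3, -6], [1, -1, 1], [7/3, -5/3, 2]] = [[3, 1, 4], [-3, -2, 6]].

Y = [[3, 1, 4], [-3, -2, 6]]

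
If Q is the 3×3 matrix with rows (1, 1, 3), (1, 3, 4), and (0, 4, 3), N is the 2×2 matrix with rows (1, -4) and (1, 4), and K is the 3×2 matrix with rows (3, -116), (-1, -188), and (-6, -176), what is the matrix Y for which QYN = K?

Y = Q⁻¹KN⁻¹ (apply Q⁻¹ on the left and N⁻¹ on the right).
Q has determinant 2; Q⁻¹ = [[-7/2, 9/2, -5/2], [-3/2, 3/2, -1/2], [2, -2, 1]].
det N = 8, so N⁻¹ = [[1/2, 1/2], [-1/8, 1/8]].
Q⁻¹K = [[0, 0], [-3, -20], [2, -32]].
Y = (Q⁻¹K)N⁻¹ = [[0, 0], [1, -4], [5, -3]].

Y = [[0, 0], [1, -4], [5, -3]]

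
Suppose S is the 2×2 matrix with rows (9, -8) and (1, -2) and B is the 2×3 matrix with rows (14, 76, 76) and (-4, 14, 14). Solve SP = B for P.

P = [[6, 4, 4], [5, -5, -5]]

Left-multiplying both sides by S⁻¹ gives P = S⁻¹B.
det S = -10, so S⁻¹ = [[1/5, -4/5], [1/10, -9/10]].
P = S⁻¹B = [[1/5, -4/5], [1/10, -9/10]] · [[14, 76, 76], [-4, 14, 14]] = [[6, 4, 4], [5, -5, -5]].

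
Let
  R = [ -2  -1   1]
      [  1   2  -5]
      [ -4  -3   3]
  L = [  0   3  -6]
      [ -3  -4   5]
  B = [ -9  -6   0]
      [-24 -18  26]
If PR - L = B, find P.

P = [[0, 3, 3], [4, -3, 4]]

PR = B + L = [[-9, -3, -6], [-27, -22, 31]].
R is on the right of P, so right-multiply by R⁻¹: P = (B + L)R⁻¹.
det R = 6, so R⁻¹ = [[-3/2, 0, 1/2], [17/6, -1/3, -3/2], [5/6, -1/3, -1/2]].
P = (B + L)R⁻¹ = [[0, 3, 3], [4, -3, 4]].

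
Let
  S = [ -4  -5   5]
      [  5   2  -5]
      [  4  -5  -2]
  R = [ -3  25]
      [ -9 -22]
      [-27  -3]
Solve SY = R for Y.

Y = [[-3, 0], [3, -1], [0, 4]]

S is on the left of Y, so left-multiply by S⁻¹: Y = S⁻¹R.
det S = 1, so S⁻¹ = [[-29, -35, 15], [-10, -12, 5], [-33, -40, 17]].
Y = S⁻¹R = [[-29, -35, 15], [-10, -12, 5], [-33, -40, 17]] · [[-3, 25], [-9, -22], [-27, -3]] = [[-3, 0], [3, -1], [0, 4]].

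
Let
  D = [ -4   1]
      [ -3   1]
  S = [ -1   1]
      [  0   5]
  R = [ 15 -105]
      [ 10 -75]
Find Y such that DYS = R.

Isolating Y: multiply by D⁻¹ from the left and S⁻¹ from the right, so Y = D⁻¹RS⁻¹.
det D = -1; the adjugate gives D⁻¹ = [[-1, 1], [-3, 4]].
S has determinant -5; S⁻¹ = [[-1, 1/5], [0, 1/5]].
D⁻¹R = [[-5, 30], [-5, 15]].
Y = (D⁻¹R)S⁻¹ = [[5, 5], [5, 2]].

Y = [[5, 5], [5, 2]]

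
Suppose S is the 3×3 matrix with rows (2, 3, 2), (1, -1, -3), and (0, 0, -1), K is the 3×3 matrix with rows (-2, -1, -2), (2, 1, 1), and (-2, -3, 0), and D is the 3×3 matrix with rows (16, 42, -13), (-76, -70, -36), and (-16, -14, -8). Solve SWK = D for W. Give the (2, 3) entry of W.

W = S⁻¹DK⁻¹ (apply S⁻¹ on the left and K⁻¹ on the right).
det S = 5, so S⁻¹ = [[1/5, 3/5, -7/5], [1/5, -2/5, 8/5], [0, 0, -1]].
det K = 4, so K⁻¹ = [[3/4, 3/2, 1/4], [-1/2, -1, -1/2], [-1, -1, 0]].
S⁻¹D = [[-20, -14, -13], [8, 14, -1], [16, 14, 8]].
W = (S⁻¹D)K⁻¹ = [[5, -3, 2], [0, -1, -5], [-3, 2, -3]].

-5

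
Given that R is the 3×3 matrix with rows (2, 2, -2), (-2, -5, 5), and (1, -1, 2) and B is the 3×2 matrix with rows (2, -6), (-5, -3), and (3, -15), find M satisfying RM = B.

Since R multiplies M on the left, M = R⁻¹B.
R has determinant -6; R⁻¹ = [[5/6, 1/3, 0], [-3/2, -1, 1], [-7/6, -2/3, 1]].
M = R⁻¹B = [[5/6, 1/3, 0], [-3/2, -1, 1], [-7/6, -2/3, 1]] · [[2, -6], [-5, -3], [3, -15]] = [[0, -6], [5, -3], [4, -6]].

M = [[0, -6], [5, -3], [4, -6]]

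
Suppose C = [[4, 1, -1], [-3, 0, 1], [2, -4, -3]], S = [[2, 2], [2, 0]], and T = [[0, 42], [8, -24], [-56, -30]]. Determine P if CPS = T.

P = [[5, -5], [4, 0], [3, 1]]

Left-multiply by C⁻¹ and right-multiply by S⁻¹: P = C⁻¹TS⁻¹.
C has determinant -3; C⁻¹ = [[-4/3, -7/3, -1/3], [7/3, 10/3, 1/3], [-4, -6, -1]].
det S = -4, so S⁻¹ = [[0, 1/2], [1/2, -1/2]].
C⁻¹T = [[0, 10], [8, 8], [8, 6]].
P = (C⁻¹T)S⁻¹ = [[5, -5], [4, 0], [3, 1]].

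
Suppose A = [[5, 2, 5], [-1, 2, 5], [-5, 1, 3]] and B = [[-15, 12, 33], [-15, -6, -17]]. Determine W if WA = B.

W = [[3, 0, 6], [-6, 5, -4]]

Since A sits to the right of W, W = BA⁻¹.
A has determinant 6; A⁻¹ = [[1/6, -1/6, 0], [-11/3, 20/3, -5], [3/2, -5/2, 2]].
W = BA⁻¹ = [[-15, 12, 33], [-15, -6, -17]] · [[1/6, -1/6, 0], [-11/3, 20/3, -5], [3/2, -5/2, 2]] = [[3, 0, 6], [-6, 5, -4]].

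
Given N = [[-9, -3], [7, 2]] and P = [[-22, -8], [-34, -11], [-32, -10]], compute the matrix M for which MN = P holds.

N is on the right of M, so right-multiply by N⁻¹: M = PN⁻¹.
N has determinant 3; N⁻¹ = [[2/3, 1], [-7/3, -3]].
M = PN⁻¹ = [[-22, -8], [-34, -11], [-32, -10]] · [[2/3, 1], [-7/3, -3]] = [[4, 2], [3, -1], [2, -2]].

M = [[4, 2], [3, -1], [2, -2]]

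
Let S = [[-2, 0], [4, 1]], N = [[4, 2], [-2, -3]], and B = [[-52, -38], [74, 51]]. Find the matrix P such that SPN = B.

P = [[5, -3], [-5, 5]]

Isolating P: multiply by S⁻¹ from the left and N⁻¹ from the right, so P = S⁻¹BN⁻¹.
det S = -2; the adjugate gives S⁻¹ = [[-1/2, 0], [2, 1]].
det N = -8, so N⁻¹ = [[3/8, 1/4], [-1/4, -1/2]].
S⁻¹B = [[26, 19], [-30, -25]].
P = (S⁻¹B)N⁻¹ = [[5, -3], [-5, 5]].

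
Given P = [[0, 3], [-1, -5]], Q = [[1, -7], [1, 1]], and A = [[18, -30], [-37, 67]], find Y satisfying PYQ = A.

Y = P⁻¹AQ⁻¹ (apply P⁻¹ on the left and Q⁻¹ on the right).
det P = 3, so P⁻¹ = [[-5/3, -1], [1/3, 0]].
Q has determinant 8; Q⁻¹ = [[1/8, 7/8], [-1/8, 1/8]].
P⁻¹A = [[7, -17], [6, -10]].
Y = (P⁻¹A)Q⁻¹ = [[3, 4], [2, 4]].

Y = [[3, 4], [2, 4]]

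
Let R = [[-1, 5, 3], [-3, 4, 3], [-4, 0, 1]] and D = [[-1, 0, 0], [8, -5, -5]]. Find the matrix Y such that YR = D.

Y = [[4, -5, 3], [3, -5, 1]]

R is on the right of Y, so right-multiply by R⁻¹: Y = DR⁻¹.
R has determinant -1; R⁻¹ = [[-4, 5, -3], [9, -11, 6], [-16, 20, -11]].
Y = DR⁻¹ = [[-1, 0, 0], [8, -5, -5]] · [[-4, 5, -3], [9, -11, 6], [-16, 20, -11]] = [[4, -5, 3], [3, -5, 1]].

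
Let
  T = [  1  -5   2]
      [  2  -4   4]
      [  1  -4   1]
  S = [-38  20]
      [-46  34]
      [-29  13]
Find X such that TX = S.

T is on the left of X, so left-multiply by T⁻¹: X = T⁻¹S.
det T = -6; the adjugate gives T⁻¹ = [[-2, 1/2, 2], [-1/3, 1/6, 0], [2/3, 1/6, -1]].
X = T⁻¹S = [[-2, 1/2, 2], [-1/3, 1/6, 0], [2/3, 1/6, -1]] · [[-38, 20], [-46, 34], [-29, 13]] = [[-5, 3], [5, -1], [-4, 6]].

X = [[-5, 3], [5, -1], [-4, 6]]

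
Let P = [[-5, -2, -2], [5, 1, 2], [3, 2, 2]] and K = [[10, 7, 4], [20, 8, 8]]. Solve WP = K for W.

W = [[-5, -3, 0], [-4, 0, 0]]

Since P sits to the right of W, W = KP⁻¹.
det P = 4; the adjugate gives P⁻¹ = [[-1/2, 0, -1/2], [-1, -1, 0], [7/4, 1, 5/4]].
W = KP⁻¹ = [[10, 7, 4], [20, 8, 8]] · [[-1/2, 0, -1/2], [-1, -1, 0], [7/4, 1, 5/4]] = [[-5, -3, 0], [-4, 0, 0]].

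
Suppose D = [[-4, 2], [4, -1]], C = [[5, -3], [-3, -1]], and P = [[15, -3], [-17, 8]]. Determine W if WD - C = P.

WD = P + C = [[20, -6], [-20, 7]].
D is on the right of W, so right-multiply by D⁻¹: W = (P + C)D⁻¹.
det D = -4; the adjugate gives D⁻¹ = [[1/4, 1/2], [1, 1]].
W = (P + C)D⁻¹ = [[-1, 4], [2, -3]].

W = [[-1, 4], [2, -3]]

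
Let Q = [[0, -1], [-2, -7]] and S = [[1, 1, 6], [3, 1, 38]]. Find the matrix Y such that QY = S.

Y = [[2, 3, 2], [-1, -1, -6]]

Left-multiplying both sides by Q⁻¹ gives Y = Q⁻¹S.
det Q = -2, so Q⁻¹ = [[7/2, -1/2], [-1, 0]].
Y = Q⁻¹S = [[7/2, -1/2], [-1, 0]] · [[1, 1, 6], [3, 1, 38]] = [[2, 3, 2], [-1, -1, -6]].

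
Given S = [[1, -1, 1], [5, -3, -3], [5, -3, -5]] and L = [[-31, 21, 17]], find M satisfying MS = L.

S is on the right of M, so right-multiply by S⁻¹: M = LS⁻¹.
det S = -4; the adjugate gives S⁻¹ = [[-3/2, 2, -3/2], [-5/2, 5/2, -2], [0, 1/2, -1/2]].
M = LS⁻¹ = [[-31, 21, 17]] · [[-3/2, 2, -3/2], [-5/2, 5/2, -2], [0, 1/2, -1/2]] = [[-6, -1, -4]].

M = [[-6, -1, -4]]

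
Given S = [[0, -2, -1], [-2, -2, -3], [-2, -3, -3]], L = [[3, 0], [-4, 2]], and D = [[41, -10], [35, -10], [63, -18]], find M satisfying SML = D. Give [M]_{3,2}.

-3

Left-multiply by S⁻¹ and right-multiply by L⁻¹: M = S⁻¹DL⁻¹.
det S = -2; the adjugate gives S⁻¹ = [[3/2, 3/2, -2], [0, 1, -1], [-1, -2, 2]].
det L = 6; the adjugate gives L⁻¹ = [[1/3, 0], [2/3, 1/2]].
S⁻¹D = [[-12, 6], [-28, 8], [15, -6]].
M = (S⁻¹D)L⁻¹ = [[0, 3], [-4, 4], [1, -3]].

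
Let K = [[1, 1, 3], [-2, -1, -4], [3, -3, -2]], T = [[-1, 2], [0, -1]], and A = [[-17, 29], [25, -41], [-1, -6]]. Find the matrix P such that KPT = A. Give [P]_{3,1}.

Left-multiply by K⁻¹ and right-multiply by T⁻¹: P = K⁻¹AT⁻¹.
det K = 1, so K⁻¹ = [[-10, -7, -1], [-16, -11, -2], [9, 6, 1]].
det T = 1; the adjugate gives T⁻¹ = [[-1, -2], [0, -1]].
K⁻¹A = [[-4, 3], [-1, -1], [-4, 9]].
P = (K⁻¹A)T⁻¹ = [[4, 5], [1, 3], [4, -1]].

4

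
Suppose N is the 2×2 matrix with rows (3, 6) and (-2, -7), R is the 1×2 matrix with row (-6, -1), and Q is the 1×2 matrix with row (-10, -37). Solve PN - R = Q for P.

P = [[-4, 2]]

PN = Q + R = [[-16, -38]].
Since N sits to the right of P, P = (Q + R)N⁻¹.
det N = -9; the adjugate gives N⁻¹ = [[7/9, 2/3], [-2/9, -1/3]].
P = (Q + R)N⁻¹ = [[-4, 2]].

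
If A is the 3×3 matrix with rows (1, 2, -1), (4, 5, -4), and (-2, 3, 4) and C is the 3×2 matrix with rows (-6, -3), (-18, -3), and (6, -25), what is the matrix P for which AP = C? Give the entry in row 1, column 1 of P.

2

Since A multiplies P on the left, P = A⁻¹C.
det A = -6; the adjugate gives A⁻¹ = [[-16/3, 11/6, 1/2], [4/3, -1/3, 0], [-11/3, 7/6, 1/2]].
P = A⁻¹C = [[-16/3, 11/6, 1/2], [4/3, -1/3, 0], [-11/3, 7/6, 1/2]] · [[-6, -3], [-18, -3], [6, -25]] = [[2, -2], [-2, -3], [4, -5]].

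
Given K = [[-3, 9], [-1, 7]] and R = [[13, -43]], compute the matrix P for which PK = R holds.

Right-multiplying both sides by K⁻¹ gives P = RK⁻¹.
K has determinant -12; K⁻¹ = [[-7/12, 3/4], [-1/12, 1/4]].
P = RK⁻¹ = [[13, -43]] · [[-7/12, 3/4], [-1/12, 1/4]] = [[-4, -1]].

P = [[-4, -1]]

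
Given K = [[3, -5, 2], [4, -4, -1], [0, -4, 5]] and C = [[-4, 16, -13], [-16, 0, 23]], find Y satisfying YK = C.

Y = [[4, -4, -5], [-4, -1, 6]]

Right-multiplying both sides by K⁻¹ gives Y = CK⁻¹.
det K = -4; the adjugate gives K⁻¹ = [[6, -17/4, -13/4], [5, -15/4, -11/4], [4, -3, -2]].
Y = CK⁻¹ = [[-4, 16, -13], [-16, 0, 23]] · [[6, -17/4, -13/4], [5, -15/4, -11/4], [4, -3, -2]] = [[4, -4, -5], [-4, -1, 6]].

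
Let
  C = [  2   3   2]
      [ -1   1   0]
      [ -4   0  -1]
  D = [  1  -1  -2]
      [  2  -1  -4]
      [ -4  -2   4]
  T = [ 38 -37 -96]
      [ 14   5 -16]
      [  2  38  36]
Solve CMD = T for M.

Isolating M: multiply by C⁻¹ from the left and D⁻¹ from the right, so M = C⁻¹TD⁻¹.
det C = 3; the adjugate gives C⁻¹ = [[-1/3, 1, -2/3], [-1/3, 2, -2/3], [4/3, -4, 5/3]].
det D = -4; the adjugate gives D⁻¹ = [[3, -2, -1/2], [-2, 1, 0], [2, -3/2, -1/4]].
C⁻¹T = [[0, -8, -8], [14, -3, -24], [-2, -6, -4]].
M = (C⁻¹T)D⁻¹ = [[0, 4, 2], [0, 5, -1], [-2, 4, 2]].

M = [[0, 4, 2], [0, 5, -1], [-2, 4, 2]]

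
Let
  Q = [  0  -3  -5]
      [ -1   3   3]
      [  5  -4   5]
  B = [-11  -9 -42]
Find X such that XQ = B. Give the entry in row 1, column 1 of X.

3

Right-multiplying both sides by Q⁻¹ gives X = BQ⁻¹.
Q has determinant -5; Q⁻¹ = [[-27/5, -7, -6/5], [-4, -5, -1], [11/5, 3, 3/5]].
X = BQ⁻¹ = [[-11, -9, -42]] · [[-27/5, -7, -6/5], [-4, -5, -1], [11/5, 3, 3/5]] = [[3, -4, -3]].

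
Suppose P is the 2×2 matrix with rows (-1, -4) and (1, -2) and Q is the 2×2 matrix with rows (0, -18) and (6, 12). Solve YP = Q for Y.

Y = [[3, 3], [-4, 2]]

Right-multiplying both sides by P⁻¹ gives Y = QP⁻¹.
P has determinant 6; P⁻¹ = [[-1/3, 2/3], [-1/6, -1/6]].
Y = QP⁻¹ = [[0, -18], [6, 12]] · [[-1/3, 2/3], [-1/6, -1/6]] = [[3, 3], [-4, 2]].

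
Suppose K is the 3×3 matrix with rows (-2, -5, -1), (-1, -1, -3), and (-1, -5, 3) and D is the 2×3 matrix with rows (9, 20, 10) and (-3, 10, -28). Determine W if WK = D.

Since K sits to the right of W, W = DK⁻¹.
det K = 2; the adjugate gives K⁻¹ = [[-9, 10, 7], [3, -7/2, -5/2], [2, -5/2, -3/2]].
W = DK⁻¹ = [[9, 20, 10], [-3, 10, -28]] · [[-9, 10, 7], [3, -7/2, -5/2], [2, -5/2, -3/2]] = [[-1, -5, -2], [1, 5, -4]].

W = [[-1, -5, -2], [1, 5, -4]]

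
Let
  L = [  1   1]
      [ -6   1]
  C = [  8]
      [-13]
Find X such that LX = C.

X = [[3], [5]]

Left-multiplying both sides by L⁻¹ gives X = L⁻¹C.
L has determinant 7; L⁻¹ = [[1/7, -1/7], [6/7, 1/7]].
X = L⁻¹C = [[1/7, -1/7], [6/7, 1/7]] · [[8], [-13]] = [[3], [5]].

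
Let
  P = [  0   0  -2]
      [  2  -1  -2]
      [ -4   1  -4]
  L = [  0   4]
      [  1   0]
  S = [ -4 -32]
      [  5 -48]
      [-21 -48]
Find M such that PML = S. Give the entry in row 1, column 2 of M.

2

M = P⁻¹SL⁻¹ (apply P⁻¹ on the left and L⁻¹ on the right).
P has determinant 4; P⁻¹ = [[3/2, -1/2, -1/2], [4, -2, -1], [-1/2, 0, 0]].
det L = -4; the adjugate gives L⁻¹ = [[0, 1], [1/4, 0]].
P⁻¹S = [[2, 0], [-5, 16], [2, 16]].
M = (P⁻¹S)L⁻¹ = [[0, 2], [4, -5], [4, 2]].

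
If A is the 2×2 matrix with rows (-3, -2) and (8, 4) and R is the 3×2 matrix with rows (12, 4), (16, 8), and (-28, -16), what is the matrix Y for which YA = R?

Y = [[4, 3], [0, 2], [4, -2]]

Right-multiplying both sides by A⁻¹ gives Y = RA⁻¹.
det A = 4; the adjugate gives A⁻¹ = [[1, 1/2], [-2, -3/4]].
Y = RA⁻¹ = [[12, 4], [16, 8], [-28, -16]] · [[1, 1/2], [-2, -3/4]] = [[4, 3], [0, 2], [4, -2]].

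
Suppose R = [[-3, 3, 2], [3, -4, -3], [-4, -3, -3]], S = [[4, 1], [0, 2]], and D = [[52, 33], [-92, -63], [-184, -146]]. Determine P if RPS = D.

P = [[4, 5], [5, 5], [5, 5]]

Isolating P: multiply by R⁻¹ from the left and S⁻¹ from the right, so P = R⁻¹DS⁻¹.
det R = 4, so R⁻¹ = [[3/4, 3/4, -1/4], [21/4, 17/4, -3/4], [-25/4, -21/4, 3/4]].
S has determinant 8; S⁻¹ = [[1/4, -1/8], [0, 1/2]].
R⁻¹D = [[16, 14], [20, 15], [20, 15]].
P = (R⁻¹D)S⁻¹ = [[4, 5], [5, 5], [5, 5]].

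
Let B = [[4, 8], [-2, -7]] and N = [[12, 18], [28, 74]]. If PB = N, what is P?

Right-multiplying both sides by B⁻¹ gives P = NB⁻¹.
det B = -12; the adjugate gives B⁻¹ = [[7/12, 2/3], [-1/6, -1/3]].
P = NB⁻¹ = [[12, 18], [28, 74]] · [[7/12, 2/3], [-1/6, -1/3]] = [[4, 2], [4, -6]].

P = [[4, 2], [4, -6]]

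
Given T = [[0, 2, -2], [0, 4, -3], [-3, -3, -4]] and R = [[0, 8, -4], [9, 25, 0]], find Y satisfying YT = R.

Y = [[-4, 4, 0], [0, 4, -3]]

T is on the right of Y, so right-multiply by T⁻¹: Y = RT⁻¹.
T has determinant -6; T⁻¹ = [[25/6, -7/3, -1/3], [-3/2, 1, 0], [-2, 1, 0]].
Y = RT⁻¹ = [[0, 8, -4], [9, 25, 0]] · [[25/6, -7/3, -1/3], [-3/2, 1, 0], [-2, 1, 0]] = [[-4, 4, 0], [0, 4, -3]].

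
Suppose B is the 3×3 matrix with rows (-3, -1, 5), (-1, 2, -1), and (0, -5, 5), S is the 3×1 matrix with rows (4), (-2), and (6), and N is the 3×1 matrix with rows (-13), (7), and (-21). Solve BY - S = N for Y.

Y = [[-2], [0], [-3]]

BY = N + S = [[-9], [5], [-15]].
B is on the left of Y, so left-multiply by B⁻¹: Y = B⁻¹(N + S).
B has determinant 5; B⁻¹ = [[1, -4, -9/5], [1, -3, -8/5], [1, -3, -7/5]].
Y = B⁻¹(N + S) = [[-2], [0], [-3]].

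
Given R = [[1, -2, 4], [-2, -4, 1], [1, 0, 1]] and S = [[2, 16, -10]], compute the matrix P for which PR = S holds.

P = [[0, -4, -6]]

R is on the right of P, so right-multiply by R⁻¹: P = SR⁻¹.
det R = 6, so R⁻¹ = [[-2/3, 1/3, 7/3], [1/2, -1/2, -3/2], [2/3, -1/3, -4/3]].
P = SR⁻¹ = [[2, 16, -10]] · [[-2/3, 1/3, 7/3], [1/2, -1/2, -3/2], [2/3, -1/3, -4/3]] = [[0, -4, -6]].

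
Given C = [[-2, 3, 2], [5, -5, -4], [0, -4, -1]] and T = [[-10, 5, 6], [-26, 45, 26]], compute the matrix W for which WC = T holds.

C is on the right of W, so right-multiply by C⁻¹: W = TC⁻¹.
det C = -3, so C⁻¹ = [[11/3, 5/3, 2/3], [-5/3, -2/3, -2/3], [20/3, 8/3, 5/3]].
W = TC⁻¹ = [[-10, 5, 6], [-26, 45, 26]] · [[11/3, 5/3, 2/3], [-5/3, -2/3, -2/3], [20/3, 8/3, 5/3]] = [[-5, -4, 0], [3, -4, -4]].

W = [[-5, -4, 0], [3, -4, -4]]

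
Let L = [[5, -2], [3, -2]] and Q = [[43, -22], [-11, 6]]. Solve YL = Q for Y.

Right-multiplying both sides by L⁻¹ gives Y = QL⁻¹.
det L = -4; the adjugate gives L⁻¹ = [[1/2, -1/2], [3/4, -5/4]].
Y = QL⁻¹ = [[43, -22], [-11, 6]] · [[1/2, -1/2], [3/4, -5/4]] = [[5, 6], [-1, -2]].

Y = [[5, 6], [-1, -2]]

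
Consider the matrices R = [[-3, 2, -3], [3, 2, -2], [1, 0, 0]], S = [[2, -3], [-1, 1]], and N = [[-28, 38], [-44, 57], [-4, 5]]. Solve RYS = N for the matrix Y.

Y = R⁻¹NS⁻¹ (apply R⁻¹ on the left and S⁻¹ on the right).
det R = 2, so R⁻¹ = [[0, 0, 1], [-1, 3/2, -15/2], [-1, 1, -6]].
det S = -1, so S⁻¹ = [[-1, -3], [-1, -2]].
R⁻¹N = [[-4, 5], [-8, 10], [8, -11]].
Y = (R⁻¹N)S⁻¹ = [[-1, 2], [-2, 4], [3, -2]].

Y = [[-1, 2], [-2, 4], [3, -2]]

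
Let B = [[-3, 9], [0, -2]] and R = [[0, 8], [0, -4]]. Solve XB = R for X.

B is on the right of X, so right-multiply by B⁻¹: X = RB⁻¹.
det B = 6; the adjugate gives B⁻¹ = [[-1/3, -3/2], [0, -1/2]].
X = RB⁻¹ = [[0, 8], [0, -4]] · [[-1/3, -3/2], [0, -1/2]] = [[0, -4], [0, 2]].

X = [[0, -4], [0, 2]]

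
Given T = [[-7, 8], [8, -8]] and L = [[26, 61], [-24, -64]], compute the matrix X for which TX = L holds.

X = [[2, -3], [5, 5]]

Since T multiplies X on the left, X = T⁻¹L.
det T = -8, so T⁻¹ = [[1, 1], [1, 7/8]].
X = T⁻¹L = [[1, 1], [1, 7/8]] · [[26, 61], [-24, -64]] = [[2, -3], [5, 5]].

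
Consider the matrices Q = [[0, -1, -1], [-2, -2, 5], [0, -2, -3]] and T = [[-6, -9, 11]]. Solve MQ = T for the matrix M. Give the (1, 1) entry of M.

Since Q sits to the right of M, M = TQ⁻¹.
det Q = 2, so Q⁻¹ = [[8, -1/2, -7/2], [-3, 0, 1], [2, 0, -1]].
M = TQ⁻¹ = [[-6, -9, 11]] · [[8, -1/2, -7/2], [-3, 0, 1], [2, 0, -1]] = [[1, 3, 1]].

1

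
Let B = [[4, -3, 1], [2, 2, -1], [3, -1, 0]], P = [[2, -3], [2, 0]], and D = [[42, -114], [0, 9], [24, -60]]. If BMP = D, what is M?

M = [[5, -2], [-5, 2], [3, -3]]

M = B⁻¹DP⁻¹ (apply B⁻¹ on the left and P⁻¹ on the right).
det B = -3; the adjugate gives B⁻¹ = [[1/3, 1/3, -1/3], [1, 1, -2], [8/3, 5/3, -14/3]].
det P = 6; the adjugate gives P⁻¹ = [[0, 1/2], [-1/3, 1/3]].
B⁻¹D = [[6, -15], [-6, 15], [0, -9]].
M = (B⁻¹D)P⁻¹ = [[5, -2], [-5, 2], [3, -3]].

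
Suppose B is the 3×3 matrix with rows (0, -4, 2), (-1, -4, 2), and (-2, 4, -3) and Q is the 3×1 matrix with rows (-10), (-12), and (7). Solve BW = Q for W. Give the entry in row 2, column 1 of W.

2

B is on the left of W, so left-multiply by B⁻¹: W = B⁻¹Q.
B has determinant 4; B⁻¹ = [[1, -1, 0], [-7/4, 1, -1/2], [-3, 2, -1]].
W = B⁻¹Q = [[1, -1, 0], [-7/4, 1, -1/2], [-3, 2, -1]] · [[-10], [-12], [7]] = [[2], [2], [-1]].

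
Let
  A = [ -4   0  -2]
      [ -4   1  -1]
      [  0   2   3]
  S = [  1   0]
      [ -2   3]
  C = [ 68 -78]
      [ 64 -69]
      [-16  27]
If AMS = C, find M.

M = [[-3, 5], [4, 0], [-2, 3]]

Left-multiply by A⁻¹ and right-multiply by S⁻¹: M = A⁻¹CS⁻¹.
det A = -4; the adjugate gives A⁻¹ = [[-5/4, 1, -1/2], [-3, 3, -1], [2, -2, 1]].
det S = 3; the adjugate gives S⁻¹ = [[1, 0], [2/3, 1/3]].
A⁻¹C = [[-13, 15], [4, 0], [-8, 9]].
M = (A⁻¹C)S⁻¹ = [[-3, 5], [4, 0], [-2, 3]].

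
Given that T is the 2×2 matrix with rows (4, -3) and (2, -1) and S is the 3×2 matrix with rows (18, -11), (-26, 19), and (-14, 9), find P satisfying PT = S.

Right-multiplying both sides by T⁻¹ gives P = ST⁻¹.
det T = 2, so T⁻¹ = [[-1/2, 3/2], [-1, 2]].
P = ST⁻¹ = [[18, -11], [-26, 19], [-14, 9]] · [[-1/2, 3/2], [-1, 2]] = [[2, 5], [-6, -1], [-2, -3]].

P = [[2, 5], [-6, -1], [-2, -3]]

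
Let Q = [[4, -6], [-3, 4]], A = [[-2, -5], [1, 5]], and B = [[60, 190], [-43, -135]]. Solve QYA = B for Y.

Y = Q⁻¹BA⁻¹ (apply Q⁻¹ on the left and A⁻¹ on the right).
Q has determinant -2; Q⁻¹ = [[-2, -3], [-3/2, -2]].
A has determinant -5; A⁻¹ = [[-1, -1], [1/5, 2/5]].
Q⁻¹B = [[9, 25], [-4, -15]].
Y = (Q⁻¹B)A⁻¹ = [[-4, 1], [1, -2]].

Y = [[-4, 1], [1, -2]]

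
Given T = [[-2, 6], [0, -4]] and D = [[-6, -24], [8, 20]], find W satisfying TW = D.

Since T multiplies W on the left, W = T⁻¹D.
det T = 8; the adjugate gives T⁻¹ = [[-1/2, -3/4], [0, -1/4]].
W = T⁻¹D = [[-1/2, -3/4], [0, -1/4]] · [[-6, -24], [8, 20]] = [[-3, -3], [-2, -5]].

W = [[-3, -3], [-2, -5]]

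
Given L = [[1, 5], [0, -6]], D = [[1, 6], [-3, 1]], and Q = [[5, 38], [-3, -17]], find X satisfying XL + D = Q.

X = [[4, -2], [0, 3]]

XL = Q − D = [[4, 32], [0, -18]].
Since L sits to the right of X, X = (Q − D)L⁻¹.
det L = -6, so L⁻¹ = [[1, 5/6], [0, -1/6]].
X = (Q − D)L⁻¹ = [[4, -2], [0, 3]].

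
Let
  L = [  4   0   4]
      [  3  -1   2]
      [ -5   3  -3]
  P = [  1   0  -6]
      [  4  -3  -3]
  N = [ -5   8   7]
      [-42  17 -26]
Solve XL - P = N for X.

XL = N + P = [[-4, 8, 1], [-38, 14, -29]].
Since L sits to the right of X, X = (N + P)L⁻¹.
det L = 4, so L⁻¹ = [[-3/4, 3, 1], [-1/4, 2, 1], [1, -3, -1]].
X = (N + P)L⁻¹ = [[2, 1, 3], [-4, 1, 5]].

X = [[2, 1, 3], [-4, 1, 5]]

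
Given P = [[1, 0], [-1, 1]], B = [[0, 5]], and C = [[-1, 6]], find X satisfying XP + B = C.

X = [[0, 1]]

XP = C − B = [[-1, 1]].
Since P sits to the right of X, X = (C − B)P⁻¹.
det P = 1; the adjugate gives P⁻¹ = [[1, 0], [1, 1]].
X = (C − B)P⁻¹ = [[0, 1]].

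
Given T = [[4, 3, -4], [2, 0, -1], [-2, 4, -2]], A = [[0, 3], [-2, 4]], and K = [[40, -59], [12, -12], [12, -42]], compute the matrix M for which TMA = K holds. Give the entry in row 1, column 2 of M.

Left-multiply by T⁻¹ and right-multiply by A⁻¹: M = T⁻¹KA⁻¹.
det T = 2, so T⁻¹ = [[2, -5, -3/2], [3, -8, -2], [4, -11, -3]].
det A = 6, so A⁻¹ = [[2/3, -1/2], [1/3, 0]].
T⁻¹K = [[2, 5], [0, 3], [-8, 22]].
M = (T⁻¹K)A⁻¹ = [[3, -1], [1, 0], [2, 4]].

-1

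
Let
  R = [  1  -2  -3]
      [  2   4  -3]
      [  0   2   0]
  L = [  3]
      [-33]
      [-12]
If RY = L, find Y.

Since R multiplies Y on the left, Y = R⁻¹L.
det R = -6, so R⁻¹ = [[-1, 1, -3], [0, 0, 1/2], [-2/3, 1/3, -4/3]].
Y = R⁻¹L = [[-1, 1, -3], [0, 0, 1/2], [-2/3, 1/3, -4/3]] · [[3], [-33], [-12]] = [[0], [-6], [3]].

Y = [[0], [-6], [3]]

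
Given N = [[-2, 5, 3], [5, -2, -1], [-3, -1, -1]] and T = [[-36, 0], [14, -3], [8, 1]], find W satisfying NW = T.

W = [[0, -1], [-6, -4], [-2, 6]]

Since N multiplies W on the left, W = N⁻¹T.
det N = 5; the adjugate gives N⁻¹ = [[1/5, 2/5, 1/5], [8/5, 11/5, 13/5], [-11/5, -17/5, -21/5]].
W = N⁻¹T = [[1/5, 2/5, 1/5], [8/5, 11/5, 13/5], [-11/5, -17/5, -21/5]] · [[-36, 0], [14, -3], [8, 1]] = [[0, -1], [-6, -4], [-2, 6]].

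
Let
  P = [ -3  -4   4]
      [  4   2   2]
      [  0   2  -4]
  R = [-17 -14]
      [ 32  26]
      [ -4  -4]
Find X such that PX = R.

X = [[3, 6], [6, 0], [4, 1]]

P is on the left of X, so left-multiply by P⁻¹: X = P⁻¹R.
P has determinant 4; P⁻¹ = [[-3, -2, -4], [4, 3, 11/2], [2, 3/2, 5/2]].
X = P⁻¹R = [[-3, -2, -4], [4, 3, 11/2], [2, 3/2, 5/2]] · [[-17, -14], [32, 26], [-4, -4]] = [[3, 6], [6, 0], [4, 1]].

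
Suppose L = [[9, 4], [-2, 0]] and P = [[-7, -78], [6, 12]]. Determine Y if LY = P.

Left-multiplying both sides by L⁻¹ gives Y = L⁻¹P.
L has determinant 8; L⁻¹ = [[0, -1/2], [1/4, 9/8]].
Y = L⁻¹P = [[0, -1/2], [1/4, 9/8]] · [[-7, -78], [6, 12]] = [[-3, -6], [5, -6]].

Y = [[-3, -6], [5, -6]]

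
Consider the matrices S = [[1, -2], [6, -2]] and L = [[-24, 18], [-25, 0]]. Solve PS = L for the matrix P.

S is on the right of P, so right-multiply by S⁻¹: P = LS⁻¹.
det S = 10; the adjugate gives S⁻¹ = [[-1/5, 1/5], [-3/5, 1/10]].
P = LS⁻¹ = [[-24, 18], [-25, 0]] · [[-1/5, 1/5], [-3/5, 1/10]] = [[-6, -3], [5, -5]].

P = [[-6, -3], [5, -5]]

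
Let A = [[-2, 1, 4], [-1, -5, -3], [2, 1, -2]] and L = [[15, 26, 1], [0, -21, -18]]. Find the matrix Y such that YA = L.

Y = [[-2, -5, 3], [3, 6, 6]]

Since A sits to the right of Y, Y = LA⁻¹.
A has determinant 2; A⁻¹ = [[13/2, 3, 17/2], [-4, -2, -5], [9/2, 2, 11/2]].
Y = LA⁻¹ = [[15, 26, 1], [0, -21, -18]] · [[13/2, 3, 17/2], [-4, -2, -5], [9/2, 2, 11/2]] = [[-2, -5, 3], [3, 6, 6]].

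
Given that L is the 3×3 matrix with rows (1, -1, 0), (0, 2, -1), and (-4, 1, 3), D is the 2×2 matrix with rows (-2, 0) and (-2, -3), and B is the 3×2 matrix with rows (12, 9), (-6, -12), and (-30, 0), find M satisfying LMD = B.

Isolating M: multiply by L⁻¹ from the left and D⁻¹ from the right, so M = L⁻¹BD⁻¹.
L has determinant 3; L⁻¹ = [[7/3, 1, 1/3], [4/3, 1, 1/3], [8/3, 1, 2/3]].
D has determinant 6; D⁻¹ = [[-1/2, 0], [1/3, -1/3]].
L⁻¹B = [[12, 9], [0, 0], [6, 12]].
M = (L⁻¹B)D⁻¹ = [[-3, -3], [0, 0], [1, -4]].

M = [[-3, -3], [0, 0], [1, -4]]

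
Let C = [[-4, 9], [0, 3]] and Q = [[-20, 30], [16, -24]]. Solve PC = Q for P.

P = [[5, -5], [-4, 4]]

Since C sits to the right of P, P = QC⁻¹.
det C = -12; the adjugate gives C⁻¹ = [[-1/4, 3/4], [0, 1/3]].
P = QC⁻¹ = [[-20, 30], [16, -24]] · [[-1/4, 3/4], [0, 1/3]] = [[5, -5], [-4, 4]].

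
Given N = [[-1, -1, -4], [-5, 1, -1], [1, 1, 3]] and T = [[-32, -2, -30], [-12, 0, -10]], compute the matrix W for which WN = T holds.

W = [[4, 5, -3], [2, 2, 0]]

N is on the right of W, so right-multiply by N⁻¹: W = TN⁻¹.
N has determinant 6; N⁻¹ = [[2/3, -1/6, 5/6], [7/3, 1/6, 19/6], [-1, 0, -1]].
W = TN⁻¹ = [[-32, -2, -30], [-12, 0, -10]] · [[2/3, -1/6, 5/6], [7/3, 1/6, 19/6], [-1, 0, -1]] = [[4, 5, -3], [2, 2, 0]].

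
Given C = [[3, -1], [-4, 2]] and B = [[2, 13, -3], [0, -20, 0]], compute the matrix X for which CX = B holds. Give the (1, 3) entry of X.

C is on the left of X, so left-multiply by C⁻¹: X = C⁻¹B.
C has determinant 2; C⁻¹ = [[1, 1/2], [2, 3/2]].
X = C⁻¹B = [[1, 1/2], [2, 3/2]] · [[2, 13, -3], [0, -20, 0]] = [[2, 3, -3], [4, -4, -6]].

-3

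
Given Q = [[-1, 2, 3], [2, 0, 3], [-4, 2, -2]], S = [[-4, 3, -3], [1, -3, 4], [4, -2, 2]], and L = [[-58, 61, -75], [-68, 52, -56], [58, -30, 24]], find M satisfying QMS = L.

Left-multiply by Q⁻¹ and right-multiply by S⁻¹: M = Q⁻¹LS⁻¹.
det Q = 2; the adjugate gives Q⁻¹ = [[-3, 5, 3], [-4, 7, 9/2], [2, -3, -2]].
det S = 4; the adjugate gives S⁻¹ = [[1/2, 0, 3/4], [7/2, 1, 13/4], [5/2, 1, 9/4]].
Q⁻¹L = [[8, -13, 17], [17, -15, 16], [-28, 26, -30]].
M = (Q⁻¹L)S⁻¹ = [[1, 4, 2], [-4, 1, 0], [2, -4, -4]].

M = [[1, 4, 2], [-4, 1, 0], [2, -4, -4]]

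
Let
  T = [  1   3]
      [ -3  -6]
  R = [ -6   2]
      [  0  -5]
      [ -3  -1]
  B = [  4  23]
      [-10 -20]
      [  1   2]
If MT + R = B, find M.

MT = B − R = [[10, 21], [-10, -15], [4, 3]].
Right-multiplying both sides by T⁻¹ gives M = (B − R)T⁻¹.
det T = 3; the adjugate gives T⁻¹ = [[-2, -1], [1, 1/3]].
M = (B − R)T⁻¹ = [[1, -3], [5, 5], [-5, -3]].

M = [[1, -3], [5, 5], [-5, -3]]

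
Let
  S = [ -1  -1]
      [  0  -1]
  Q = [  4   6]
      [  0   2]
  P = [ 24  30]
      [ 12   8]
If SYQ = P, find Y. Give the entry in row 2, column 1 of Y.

Isolating Y: multiply by S⁻¹ from the left and Q⁻¹ from the right, so Y = S⁻¹PQ⁻¹.
det S = 1, so S⁻¹ = [[-1, 1], [0, -1]].
det Q = 8; the adjugate gives Q⁻¹ = [[1/4, -3/4], [0, 1/2]].
S⁻¹P = [[-12, -22], [-12, -8]].
Y = (S⁻¹P)Q⁻¹ = [[-3, -2], [-3, 5]].

-3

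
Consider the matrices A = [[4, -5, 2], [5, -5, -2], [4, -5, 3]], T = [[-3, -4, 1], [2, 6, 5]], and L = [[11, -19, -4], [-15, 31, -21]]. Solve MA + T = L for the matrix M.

M = [[4, 2, -3], [-4, 3, -4]]

MA = L − T = [[14, -15, -5], [-17, 25, -26]].
Right-multiplying both sides by A⁻¹ gives M = (L − T)A⁻¹.
det A = 5, so A⁻¹ = [[-5, 1, 4], [-23/5, 4/5, 18/5], [-1, 0, 1]].
M = (L − T)A⁻¹ = [[4, 2, -3], [-4, 3, -4]].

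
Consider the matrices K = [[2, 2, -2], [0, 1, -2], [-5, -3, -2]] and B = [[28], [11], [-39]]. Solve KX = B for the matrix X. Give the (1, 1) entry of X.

Left-multiplying both sides by K⁻¹ gives X = K⁻¹B.
det K = -6; the adjugate gives K⁻¹ = [[4/3, -5/3, 1/3], [-5/3, 7/3, -2/3], [-5/6, 2/3, -1/3]].
X = K⁻¹B = [[4/3, -5/3, 1/3], [-5/3, 7/3, -2/3], [-5/6, 2/3, -1/3]] · [[28], [11], [-39]] = [[6], [5], [-3]].

6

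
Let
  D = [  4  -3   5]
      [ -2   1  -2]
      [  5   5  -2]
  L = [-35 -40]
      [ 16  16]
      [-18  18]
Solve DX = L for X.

D is on the left of X, so left-multiply by D⁻¹: X = D⁻¹L.
det D = -1; the adjugate gives D⁻¹ = [[-8, -19, -1], [14, 33, 2], [15, 35, 2]].
X = D⁻¹L = [[-8, -19, -1], [14, 33, 2], [15, 35, 2]] · [[-35, -40], [16, 16], [-18, 18]] = [[-6, -2], [2, 4], [-1, -4]].

X = [[-6, -2], [2, 4], [-1, -4]]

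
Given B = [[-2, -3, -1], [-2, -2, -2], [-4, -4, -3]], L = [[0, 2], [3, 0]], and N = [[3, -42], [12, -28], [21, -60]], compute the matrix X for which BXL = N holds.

X = B⁻¹NL⁻¹ (apply B⁻¹ on the left and L⁻¹ on the right).
B has determinant -2; B⁻¹ = [[1, 5/2, -2], [-1, -1, 1], [0, -2, 1]].
det L = -6; the adjugate gives L⁻¹ = [[0, 1/3], [1/2, 0]].
B⁻¹N = [[-9, 8], [6, 10], [-3, -4]].
X = (B⁻¹N)L⁻¹ = [[4, -3], [5, 2], [-2, -1]].

X = [[4, -3], [5, 2], [-2, -1]]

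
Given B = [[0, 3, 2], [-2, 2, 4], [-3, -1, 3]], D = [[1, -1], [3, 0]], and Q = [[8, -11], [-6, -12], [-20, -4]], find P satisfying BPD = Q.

Left-multiply by B⁻¹ and right-multiply by D⁻¹: P = B⁻¹QD⁻¹.
det B = -2, so B⁻¹ = [[-5, 11/2, -4], [3, -3, 2], [-4, 9/2, -3]].
D has determinant 3; D⁻¹ = [[0, 1/3], [-1, 1/3]].
B⁻¹Q = [[7, 5], [2, -5], [1, 2]].
P = (B⁻¹Q)D⁻¹ = [[-5, 4], [5, -1], [-2, 1]].

P = [[-5, 4], [5, -1], [-2, 1]]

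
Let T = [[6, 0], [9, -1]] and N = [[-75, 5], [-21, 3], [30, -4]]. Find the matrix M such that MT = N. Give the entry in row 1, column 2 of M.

-5

Right-multiplying both sides by T⁻¹ gives M = NT⁻¹.
det T = -6; the adjugate gives T⁻¹ = [[1/6, 0], [3/2, -1]].
M = NT⁻¹ = [[-75, 5], [-21, 3], [30, -4]] · [[1/6, 0], [3/2, -1]] = [[-5, -5], [1, -3], [-1, 4]].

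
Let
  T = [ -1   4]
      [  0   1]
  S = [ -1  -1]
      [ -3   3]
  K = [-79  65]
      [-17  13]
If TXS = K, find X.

Left-multiply by T⁻¹ and right-multiply by S⁻¹: X = T⁻¹KS⁻¹.
T has determinant -1; T⁻¹ = [[-1, 4], [0, 1]].
det S = -6, so S⁻¹ = [[-1/2, -1/6], [-1/2, 1/6]].
T⁻¹K = [[11, -13], [-17, 13]].
X = (T⁻¹K)S⁻¹ = [[1, -4], [2, 5]].

X = [[1, -4], [2, 5]]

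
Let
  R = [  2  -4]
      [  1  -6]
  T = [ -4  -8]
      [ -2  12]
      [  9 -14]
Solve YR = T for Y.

Y = [[-4, 4], [0, -2], [5, -1]]

R is on the right of Y, so right-multiply by R⁻¹: Y = TR⁻¹.
R has determinant -8; R⁻¹ = [[3/4, -1/2], [1/8, -1/4]].
Y = TR⁻¹ = [[-4, -8], [-2, 12], [9, -14]] · [[3/4, -1/2], [1/8, -1/4]] = [[-4, 4], [0, -2], [5, -1]].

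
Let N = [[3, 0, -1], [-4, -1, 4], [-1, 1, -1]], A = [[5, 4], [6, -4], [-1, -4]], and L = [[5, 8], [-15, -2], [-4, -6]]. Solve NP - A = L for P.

NP = L + A = [[10, 12], [-9, -6], [-5, -10]].
Left-multiplying both sides by N⁻¹ gives P = N⁻¹(L + A).
det N = -4, so N⁻¹ = [[3/4, 1/4, 1/4], [2, 1, 2], [5/4, 3/4, 3/4]].
P = N⁻¹(L + A) = [[4, 5], [1, -2], [2, 3]].

P = [[4, 5], [1, -2], [2, 3]]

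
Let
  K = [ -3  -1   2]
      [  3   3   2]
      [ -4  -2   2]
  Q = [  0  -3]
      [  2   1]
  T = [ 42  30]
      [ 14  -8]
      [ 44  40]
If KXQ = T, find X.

X = [[-2, -5], [5, 4], [-2, 5]]

Left-multiply by K⁻¹ and right-multiply by Q⁻¹: X = K⁻¹TQ⁻¹.
det K = -4; the adjugate gives K⁻¹ = [[-5/2, 1/2, 2], [7/2, -1/2, -3], [-3/2, 1/2, 3/2]].
det Q = 6, so Q⁻¹ = [[1/6, 1/2], [-1/3, 0]].
K⁻¹T = [[-10, 1], [8, -11], [10, 11]].
X = (K⁻¹T)Q⁻¹ = [[-2, -5], [5, 4], [-2, 5]].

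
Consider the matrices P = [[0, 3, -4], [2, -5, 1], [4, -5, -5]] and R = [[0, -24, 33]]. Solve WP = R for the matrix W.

W = [[-3, 6, -3]]

Since P sits to the right of W, W = RP⁻¹.
det P = 2, so P⁻¹ = [[15, 35/2, -17/2], [7, 8, -4], [5, 6, -3]].
W = RP⁻¹ = [[0, -24, 33]] · [[15, 35/2, -17/2], [7, 8, -4], [5, 6, -3]] = [[-3, 6, -3]].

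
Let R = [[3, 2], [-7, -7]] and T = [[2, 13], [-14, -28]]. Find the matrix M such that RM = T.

R is on the left of M, so left-multiply by R⁻¹: M = R⁻¹T.
R has determinant -7; R⁻¹ = [[1, 2/7], [-1, -3/7]].
M = R⁻¹T = [[1, 2/7], [-1, -3/7]] · [[2, 13], [-14, -28]] = [[-2, 5], [4, -1]].

M = [[-2, 5], [4, -1]]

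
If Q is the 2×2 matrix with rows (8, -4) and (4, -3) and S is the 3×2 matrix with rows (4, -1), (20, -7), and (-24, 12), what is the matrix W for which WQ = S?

W = [[1, -1], [4, -3], [-3, 0]]

Q is on the right of W, so right-multiply by Q⁻¹: W = SQ⁻¹.
det Q = -8, so Q⁻¹ = [[3/8, -1/2], [1/2, -1]].
W = SQ⁻¹ = [[4, -1], [20, -7], [-24, 12]] · [[3/8, -1/2], [1/2, -1]] = [[1, -1], [4, -3], [-3, 0]].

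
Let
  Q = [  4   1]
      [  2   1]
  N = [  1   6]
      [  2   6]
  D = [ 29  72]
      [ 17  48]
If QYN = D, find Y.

Left-multiply by Q⁻¹ and right-multiply by N⁻¹: Y = Q⁻¹DN⁻¹.
Q has determinant 2; Q⁻¹ = [[1/2, -1/2], [-1, 2]].
det N = -6; the adjugate gives N⁻¹ = [[-1, 1], [1/3, -1/6]].
Q⁻¹D = [[6, 12], [5, 24]].
Y = (Q⁻¹D)N⁻¹ = [[-2, 4], [3, 1]].

Y = [[-2, 4], [3, 1]]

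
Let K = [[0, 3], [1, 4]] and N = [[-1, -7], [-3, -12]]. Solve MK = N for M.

Since K sits to the right of M, M = NK⁻¹.
det K = -3, so K⁻¹ = [[-4/3, 1], [1/3, 0]].
M = NK⁻¹ = [[-1, -7], [-3, -12]] · [[-4/3, 1], [1/3, 0]] = [[-1, -1], [0, -3]].

M = [[-1, -1], [0, -3]]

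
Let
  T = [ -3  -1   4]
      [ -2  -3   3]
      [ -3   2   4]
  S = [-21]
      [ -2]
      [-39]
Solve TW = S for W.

W = [[1], [-6], [-6]]

T is on the left of W, so left-multiply by T⁻¹: W = T⁻¹S.
det T = 3; the adjugate gives T⁻¹ = [[-6, 4, 3], [-1/3, 0, 1/3], [-13/3, 3, 7/3]].
W = T⁻¹S = [[-6, 4, 3], [-1/3, 0, 1/3], [-13/3, 3, 7/3]] · [[-21], [-2], [-39]] = [[1], [-6], [-6]].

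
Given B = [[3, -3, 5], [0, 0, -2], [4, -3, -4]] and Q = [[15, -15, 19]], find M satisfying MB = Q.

M = [[5, 3, 0]]

Since B sits to the right of M, M = QB⁻¹.
det B = 6; the adjugate gives B⁻¹ = [[-1, -9/2, 1], [-4/3, -16/3, 1], [0, -1/2, 0]].
M = QB⁻¹ = [[15, -15, 19]] · [[-1, -9/2, 1], [-4/3, -16/3, 1], [0, -1/2, 0]] = [[5, 3, 0]].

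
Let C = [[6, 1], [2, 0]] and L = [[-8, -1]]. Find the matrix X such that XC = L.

X = [[-1, -1]]

C is on the right of X, so right-multiply by C⁻¹: X = LC⁻¹.
C has determinant -2; C⁻¹ = [[0, 1/2], [1, -3]].
X = LC⁻¹ = [[-8, -1]] · [[0, 1/2], [1, -3]] = [[-1, -1]].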